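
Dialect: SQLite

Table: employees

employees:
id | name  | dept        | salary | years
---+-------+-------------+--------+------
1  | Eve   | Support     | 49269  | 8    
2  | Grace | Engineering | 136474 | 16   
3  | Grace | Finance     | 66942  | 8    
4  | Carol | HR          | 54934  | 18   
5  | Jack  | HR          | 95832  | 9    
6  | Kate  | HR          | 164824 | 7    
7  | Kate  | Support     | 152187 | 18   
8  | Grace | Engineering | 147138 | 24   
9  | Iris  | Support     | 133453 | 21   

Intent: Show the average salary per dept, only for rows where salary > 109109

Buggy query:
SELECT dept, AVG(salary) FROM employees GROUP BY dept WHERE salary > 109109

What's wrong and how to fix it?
Bug: Row-level WHERE must come before GROUP BY in the clause order

Fix: Place WHERE between FROM and GROUP BY

Corrected query:
SELECT dept, AVG(salary) FROM employees WHERE salary > 109109 GROUP BY dept

Result:
dept        | AVG(salary)
------------+------------
Engineering | 141806     
HR          | 164824     
Support     | 142820     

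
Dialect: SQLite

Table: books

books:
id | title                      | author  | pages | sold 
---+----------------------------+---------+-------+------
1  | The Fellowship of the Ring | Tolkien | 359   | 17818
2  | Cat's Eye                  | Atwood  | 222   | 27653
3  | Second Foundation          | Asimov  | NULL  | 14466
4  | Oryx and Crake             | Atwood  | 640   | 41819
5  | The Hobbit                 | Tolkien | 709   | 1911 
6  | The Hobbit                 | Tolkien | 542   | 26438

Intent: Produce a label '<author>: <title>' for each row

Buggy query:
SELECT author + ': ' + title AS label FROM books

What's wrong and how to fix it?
Bug: '+' is numeric addition; on text columns SQLite converts them to 0 instead of concatenating

Fix: Use the || operator for string concatenation

Corrected query:
SELECT author || ': ' || title AS label FROM books

Result:
label                              
-----------------------------------
Tolkien: The Fellowship of the Ring
Atwood: Cat's Eye                  
Asimov: Second Foundation          
Atwood: Oryx and Crake             
Tolkien: The Hobbit                
Tolkien: The Hobbit                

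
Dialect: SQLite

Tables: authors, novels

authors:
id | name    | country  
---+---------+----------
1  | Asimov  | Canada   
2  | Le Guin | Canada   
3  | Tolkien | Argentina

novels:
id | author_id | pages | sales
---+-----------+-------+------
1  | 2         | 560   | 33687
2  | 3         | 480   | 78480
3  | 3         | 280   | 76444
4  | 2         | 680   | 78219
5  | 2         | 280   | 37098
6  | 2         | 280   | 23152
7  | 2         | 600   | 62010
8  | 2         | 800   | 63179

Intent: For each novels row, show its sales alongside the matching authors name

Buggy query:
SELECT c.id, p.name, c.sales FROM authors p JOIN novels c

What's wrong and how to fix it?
Bug: JOIN with no ON clause produces a cartesian product; every novels row pairs with every authors row

Fix: Specify the join condition linking the foreign key to the parent id

Corrected query:
SELECT c.id, p.name, c.sales FROM authors p JOIN novels c ON c.author_id = p.id

Result:
id | name    | sales
---+---------+------
1  | Le Guin | 33687
2  | Tolkien | 78480
3  | Tolkien | 76444
4  | Le Guin | 78219
5  | Le Guin | 37098
6  | Le Guin | 23152
7  | Le Guin | 62010
8  | Le Guin | 63179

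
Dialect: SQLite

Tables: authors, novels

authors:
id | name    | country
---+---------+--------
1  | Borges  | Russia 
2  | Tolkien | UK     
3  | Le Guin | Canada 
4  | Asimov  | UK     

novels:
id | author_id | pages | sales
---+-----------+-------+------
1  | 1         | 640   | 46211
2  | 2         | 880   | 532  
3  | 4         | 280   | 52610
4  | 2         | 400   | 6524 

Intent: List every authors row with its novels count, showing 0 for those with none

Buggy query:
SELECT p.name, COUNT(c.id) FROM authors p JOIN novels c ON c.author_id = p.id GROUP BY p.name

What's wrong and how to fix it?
Bug: An inner join excludes parents with zero children

Fix: Use LEFT JOIN so parents without children still appear (COUNT(c.id) gives 0)

Corrected query:
SELECT p.name, COUNT(c.id) FROM authors p LEFT JOIN novels c ON c.author_id = p.id GROUP BY p.name

Result:
name    | COUNT(c.id)
--------+------------
Asimov  | 1          
Borges  | 1          
Le Guin | 0          
Tolkien | 2          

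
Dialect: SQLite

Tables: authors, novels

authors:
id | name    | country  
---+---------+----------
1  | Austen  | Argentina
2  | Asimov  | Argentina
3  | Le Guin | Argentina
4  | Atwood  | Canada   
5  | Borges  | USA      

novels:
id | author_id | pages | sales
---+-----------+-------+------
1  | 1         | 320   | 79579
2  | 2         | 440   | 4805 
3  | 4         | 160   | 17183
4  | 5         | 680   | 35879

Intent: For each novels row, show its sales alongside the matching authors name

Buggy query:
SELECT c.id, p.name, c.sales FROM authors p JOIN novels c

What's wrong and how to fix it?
Bug: JOIN with no ON clause produces a cartesian product; every novels row pairs with every authors row

Fix: Add ON c.author_id = p.id to the JOIN

Corrected query:
SELECT c.id, p.name, c.sales FROM authors p JOIN novels c ON c.author_id = p.id

Result:
id | name   | sales
---+--------+------
1  | Austen | 79579
2  | Asimov | 4805 
3  | Atwood | 17183
4  | Borges | 35879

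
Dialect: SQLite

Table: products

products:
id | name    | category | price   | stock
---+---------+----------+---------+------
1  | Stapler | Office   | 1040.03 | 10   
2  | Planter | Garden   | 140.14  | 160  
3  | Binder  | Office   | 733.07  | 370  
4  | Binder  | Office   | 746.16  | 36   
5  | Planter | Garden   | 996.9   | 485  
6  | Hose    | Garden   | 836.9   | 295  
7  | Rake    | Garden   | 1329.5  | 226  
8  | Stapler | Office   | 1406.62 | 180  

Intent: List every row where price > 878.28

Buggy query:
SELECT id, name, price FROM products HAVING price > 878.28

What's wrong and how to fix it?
Bug: This is a non-aggregate query (no GROUP BY, no aggregates), so in SQLite the HAVING clause is invalid here; a row-level condition belongs in WHERE

Fix: Use WHERE for row-level filtering

Corrected query:
SELECT id, name, price FROM products WHERE price > 878.28

Result:
id | name    | price  
---+---------+--------
1  | Stapler | 1040.03
5  | Planter | 996.9  
7  | Rake    | 1329.5 
8  | Stapler | 1406.62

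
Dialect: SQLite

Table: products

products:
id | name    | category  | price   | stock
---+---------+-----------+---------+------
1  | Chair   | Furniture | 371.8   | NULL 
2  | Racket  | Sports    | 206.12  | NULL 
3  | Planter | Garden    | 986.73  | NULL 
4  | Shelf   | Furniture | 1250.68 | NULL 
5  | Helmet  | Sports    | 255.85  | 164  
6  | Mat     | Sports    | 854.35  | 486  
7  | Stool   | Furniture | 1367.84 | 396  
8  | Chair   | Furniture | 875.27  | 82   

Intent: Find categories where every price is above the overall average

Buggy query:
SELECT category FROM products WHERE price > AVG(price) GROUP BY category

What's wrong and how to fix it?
Bug: AVG() is an aggregate; it can't sit directly in WHERE

Fix: Compute the overall average in a scalar subquery and compare each group's MIN against it in HAVING

Corrected query:
SELECT category FROM products GROUP BY category HAVING MIN(price) > (SELECT AVG(price) FROM products)

Result:
category
--------
Garden  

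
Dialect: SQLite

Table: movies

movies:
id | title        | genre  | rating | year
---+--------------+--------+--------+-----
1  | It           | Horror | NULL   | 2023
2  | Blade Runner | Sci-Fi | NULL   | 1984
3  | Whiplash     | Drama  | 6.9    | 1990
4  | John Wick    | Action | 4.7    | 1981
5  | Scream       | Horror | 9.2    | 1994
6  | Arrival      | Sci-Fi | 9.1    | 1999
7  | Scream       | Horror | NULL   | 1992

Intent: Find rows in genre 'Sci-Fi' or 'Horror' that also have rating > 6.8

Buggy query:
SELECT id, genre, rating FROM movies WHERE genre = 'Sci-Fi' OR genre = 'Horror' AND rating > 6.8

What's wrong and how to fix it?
Bug: AND binds tighter than OR, so this parses as genre = 'Sci-Fi' OR (genre = 'Horror' AND rating > 6.8)

Fix: Group the OR with parentheses (or use IN), then AND the threshold

Corrected query:
SELECT id, genre, rating FROM movies WHERE (genre = 'Sci-Fi' OR genre = 'Horror') AND rating > 6.8

Result:
id | genre  | rating
---+--------+-------
5  | Horror | 9.2   
6  | Sci-Fi | 9.1   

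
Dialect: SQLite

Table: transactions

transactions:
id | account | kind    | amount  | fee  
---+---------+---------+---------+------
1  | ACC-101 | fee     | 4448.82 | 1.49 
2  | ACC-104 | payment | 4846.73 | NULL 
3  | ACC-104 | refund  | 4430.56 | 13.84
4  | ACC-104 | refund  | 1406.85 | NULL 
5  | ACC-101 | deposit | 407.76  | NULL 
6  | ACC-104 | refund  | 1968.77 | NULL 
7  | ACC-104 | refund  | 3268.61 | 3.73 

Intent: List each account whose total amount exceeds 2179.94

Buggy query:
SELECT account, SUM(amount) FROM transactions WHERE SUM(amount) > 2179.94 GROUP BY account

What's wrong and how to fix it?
Bug: WHERE runs before GROUP BY, so aggregates aren't available there

Fix: Use HAVING (which filters groups after aggregation) instead of WHERE

Corrected query:
SELECT account, SUM(amount) FROM transactions GROUP BY account HAVING SUM(amount) > 2179.94

Result:
account | SUM(amount)
--------+------------
ACC-101 | 4856.58    
ACC-104 | 15921.52   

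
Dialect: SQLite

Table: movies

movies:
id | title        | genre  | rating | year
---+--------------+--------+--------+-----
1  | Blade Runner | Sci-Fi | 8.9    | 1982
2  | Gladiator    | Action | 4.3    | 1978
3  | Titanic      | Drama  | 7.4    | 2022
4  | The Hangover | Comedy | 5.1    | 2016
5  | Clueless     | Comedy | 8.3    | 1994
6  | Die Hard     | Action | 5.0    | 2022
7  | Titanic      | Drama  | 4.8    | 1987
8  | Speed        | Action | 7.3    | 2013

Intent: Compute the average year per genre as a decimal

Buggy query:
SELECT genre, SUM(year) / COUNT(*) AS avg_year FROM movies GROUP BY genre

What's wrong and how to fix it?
Bug: SUM(year) and COUNT(*) are both integers; the division truncates the fractional part

Fix: Cast one side to REAL so the division keeps the fractional part

Corrected query:
SELECT genre, SUM(year) * 1.0 / COUNT(*) AS avg_year FROM movies GROUP BY genre

Result:
genre  | avg_year   
-------+------------
Action | 2004.333333
Comedy | 2005       
Drama  | 2004.5     
Sci-Fi | 1982       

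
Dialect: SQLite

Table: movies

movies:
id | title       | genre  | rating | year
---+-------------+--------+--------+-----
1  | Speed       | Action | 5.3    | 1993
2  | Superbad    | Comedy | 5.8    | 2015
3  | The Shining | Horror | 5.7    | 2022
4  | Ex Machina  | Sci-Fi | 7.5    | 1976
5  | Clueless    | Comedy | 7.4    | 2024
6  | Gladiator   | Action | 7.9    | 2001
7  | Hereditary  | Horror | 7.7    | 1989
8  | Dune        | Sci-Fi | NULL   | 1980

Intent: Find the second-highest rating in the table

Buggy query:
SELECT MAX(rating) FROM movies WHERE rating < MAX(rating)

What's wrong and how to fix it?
Bug: MAX(rating) on the right of the comparison is an aggregate-in-WHERE error

Fix: Put the inner MAX in a scalar subquery

Corrected query:
SELECT MAX(rating) FROM movies WHERE rating < (SELECT MAX(rating) FROM movies)

Result:
MAX(rating)
-----------
7.7        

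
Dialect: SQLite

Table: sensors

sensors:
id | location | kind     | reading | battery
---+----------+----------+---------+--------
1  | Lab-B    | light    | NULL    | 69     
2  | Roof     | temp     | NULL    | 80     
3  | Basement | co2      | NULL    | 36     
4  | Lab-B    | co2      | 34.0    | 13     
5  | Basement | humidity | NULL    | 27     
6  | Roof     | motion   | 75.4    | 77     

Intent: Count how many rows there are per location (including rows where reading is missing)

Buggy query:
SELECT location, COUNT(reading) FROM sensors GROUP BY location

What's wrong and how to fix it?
Bug: COUNT(column) counts non-NULL values only; rows with NULL reading aren't counted

Fix: Replace COUNT(reading) with COUNT(*)

Corrected query:
SELECT location, COUNT(*) FROM sensors GROUP BY location

Result:
location | COUNT(*)
---------+---------
Basement | 2       
Lab-B    | 2       
Roof     | 2       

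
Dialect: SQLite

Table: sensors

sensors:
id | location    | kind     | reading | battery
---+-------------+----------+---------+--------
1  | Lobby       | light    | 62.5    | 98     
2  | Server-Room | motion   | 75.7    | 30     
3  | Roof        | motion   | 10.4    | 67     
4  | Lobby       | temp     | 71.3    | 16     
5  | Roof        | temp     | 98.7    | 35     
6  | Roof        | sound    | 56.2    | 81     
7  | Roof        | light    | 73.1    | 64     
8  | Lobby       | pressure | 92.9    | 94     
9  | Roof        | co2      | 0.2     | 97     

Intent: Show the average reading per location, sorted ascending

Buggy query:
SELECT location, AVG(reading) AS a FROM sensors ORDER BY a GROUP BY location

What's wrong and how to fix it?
Bug: ORDER BY appears before GROUP BY; SQL clause order requires GROUP BY first

Fix: Move ORDER BY to the end, after GROUP BY

Corrected query:
SELECT location, AVG(reading) AS a FROM sensors GROUP BY location ORDER BY a

Result:
location    | a        
------------+----------
Roof        | 47.72    
Lobby       | 75.566667
Server-Room | 75.7     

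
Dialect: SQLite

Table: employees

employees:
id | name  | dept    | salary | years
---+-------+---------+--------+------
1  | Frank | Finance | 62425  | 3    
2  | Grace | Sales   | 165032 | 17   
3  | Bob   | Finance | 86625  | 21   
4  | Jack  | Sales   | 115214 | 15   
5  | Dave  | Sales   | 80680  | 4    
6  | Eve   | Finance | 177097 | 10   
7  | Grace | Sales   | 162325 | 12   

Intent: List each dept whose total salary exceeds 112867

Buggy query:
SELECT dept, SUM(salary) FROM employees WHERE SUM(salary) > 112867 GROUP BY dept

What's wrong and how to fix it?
Bug: WHERE runs before GROUP BY, so aggregates aren't available there

Fix: Use HAVING (which filters groups after aggregation) instead of WHERE

Corrected query:
SELECT dept, SUM(salary) FROM employees GROUP BY dept HAVING SUM(salary) > 112867

Result:
dept    | SUM(salary)
--------+------------
Finance | 326147     
Sales   | 523251     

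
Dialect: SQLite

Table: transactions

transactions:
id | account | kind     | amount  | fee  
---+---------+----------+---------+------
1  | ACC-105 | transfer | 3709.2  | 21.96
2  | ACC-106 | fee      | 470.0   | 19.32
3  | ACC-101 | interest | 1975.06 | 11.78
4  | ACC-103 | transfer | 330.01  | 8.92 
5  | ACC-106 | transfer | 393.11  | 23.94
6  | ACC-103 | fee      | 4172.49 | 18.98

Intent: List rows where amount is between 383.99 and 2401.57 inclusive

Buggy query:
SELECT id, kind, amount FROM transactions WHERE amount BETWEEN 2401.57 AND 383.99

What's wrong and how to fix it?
Bug: The bounds are reversed; BETWEEN a AND b requires a <= b to match anything

Fix: Write BETWEEN 383.99 AND 2401.57

Corrected query:
SELECT id, kind, amount FROM transactions WHERE amount BETWEEN 383.99 AND 2401.57

Result:
id | kind     | amount 
---+----------+--------
2  | fee      | 470    
3  | interest | 1975.06
5  | transfer | 393.11 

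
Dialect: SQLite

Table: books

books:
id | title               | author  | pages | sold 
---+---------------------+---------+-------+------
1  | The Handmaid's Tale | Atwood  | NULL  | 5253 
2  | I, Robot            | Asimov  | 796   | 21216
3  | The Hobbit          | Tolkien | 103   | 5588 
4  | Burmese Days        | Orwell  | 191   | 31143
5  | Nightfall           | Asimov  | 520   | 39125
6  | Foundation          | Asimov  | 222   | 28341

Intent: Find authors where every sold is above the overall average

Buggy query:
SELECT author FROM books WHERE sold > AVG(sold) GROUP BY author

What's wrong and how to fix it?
Bug: AVG() is an aggregate; it can't sit directly in WHERE

Fix: Use a subquery for AVG and a HAVING MIN(...) filter so the condition holds for every row in the group

Corrected query:
SELECT author FROM books GROUP BY author HAVING MIN(sold) > (SELECT AVG(sold) FROM books)

Result:
author
------
Orwell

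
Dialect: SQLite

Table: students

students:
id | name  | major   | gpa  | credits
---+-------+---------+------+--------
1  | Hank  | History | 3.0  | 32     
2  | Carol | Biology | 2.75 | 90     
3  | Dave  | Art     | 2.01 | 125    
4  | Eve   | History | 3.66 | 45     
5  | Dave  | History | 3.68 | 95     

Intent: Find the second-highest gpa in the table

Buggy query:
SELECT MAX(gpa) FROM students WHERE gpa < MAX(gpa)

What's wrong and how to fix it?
Bug: MAX(gpa) on the right of the comparison is an aggregate-in-WHERE error

Fix: Put the inner MAX in a scalar subquery

Corrected query:
SELECT MAX(gpa) FROM students WHERE gpa < (SELECT MAX(gpa) FROM students)

Result:
MAX(gpa)
--------
3.66    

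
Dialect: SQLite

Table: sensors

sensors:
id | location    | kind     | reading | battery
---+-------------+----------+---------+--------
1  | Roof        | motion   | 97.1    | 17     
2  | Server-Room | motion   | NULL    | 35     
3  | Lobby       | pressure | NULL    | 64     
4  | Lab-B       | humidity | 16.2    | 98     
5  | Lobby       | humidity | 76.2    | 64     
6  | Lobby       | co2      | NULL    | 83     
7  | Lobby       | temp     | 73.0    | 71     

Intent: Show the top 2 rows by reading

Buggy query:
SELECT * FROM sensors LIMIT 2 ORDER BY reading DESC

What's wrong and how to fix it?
Bug: ORDER BY cannot follow LIMIT; LIMIT is the final clause

Fix: Sort with ORDER BY, then apply LIMIT

Corrected query:
SELECT * FROM sensors ORDER BY reading DESC LIMIT 2

Result:
id | location | kind     | reading | battery
---+----------+----------+---------+--------
1  | Roof     | motion   | 97.1    | 17     
5  | Lobby    | humidity | 76.2    | 64     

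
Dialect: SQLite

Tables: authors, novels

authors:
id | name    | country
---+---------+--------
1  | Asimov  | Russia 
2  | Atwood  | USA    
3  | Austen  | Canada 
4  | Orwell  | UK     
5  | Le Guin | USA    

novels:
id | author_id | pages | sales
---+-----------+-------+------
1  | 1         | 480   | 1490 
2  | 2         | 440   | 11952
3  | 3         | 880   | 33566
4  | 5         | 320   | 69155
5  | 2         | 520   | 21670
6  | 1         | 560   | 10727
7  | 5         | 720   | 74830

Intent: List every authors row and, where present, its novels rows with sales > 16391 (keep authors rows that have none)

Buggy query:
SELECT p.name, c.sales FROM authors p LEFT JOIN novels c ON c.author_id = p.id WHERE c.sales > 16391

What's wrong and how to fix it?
Bug: Filtering c.sales in WHERE discards the NULL rows produced by LEFT JOIN, turning it into an inner join

Fix: Put 'c.sales > 16391' in the JOIN's ON clause instead of WHERE

Corrected query:
SELECT p.name, c.sales FROM authors p LEFT JOIN novels c ON c.author_id = p.id AND c.sales > 16391

Result:
name    | sales
--------+------
Asimov  | NULL 
Atwood  | 21670
Austen  | 33566
Orwell  | NULL 
Le Guin | 69155
Le Guin | 74830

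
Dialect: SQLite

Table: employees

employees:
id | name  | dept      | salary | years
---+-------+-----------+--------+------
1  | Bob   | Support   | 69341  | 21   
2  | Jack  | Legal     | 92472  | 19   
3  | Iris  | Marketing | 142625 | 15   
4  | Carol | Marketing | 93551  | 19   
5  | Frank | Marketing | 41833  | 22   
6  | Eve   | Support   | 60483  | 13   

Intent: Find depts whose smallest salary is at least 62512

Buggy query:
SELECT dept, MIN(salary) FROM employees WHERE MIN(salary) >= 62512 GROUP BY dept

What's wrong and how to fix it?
Bug: Aggregates like MIN are computed per group after WHERE runs

Fix: Replace WHERE with HAVING after the GROUP BY

Corrected query:
SELECT dept, MIN(salary) FROM employees GROUP BY dept HAVING MIN(salary) >= 62512

Result:
dept  | MIN(salary)
------+------------
Legal | 92472      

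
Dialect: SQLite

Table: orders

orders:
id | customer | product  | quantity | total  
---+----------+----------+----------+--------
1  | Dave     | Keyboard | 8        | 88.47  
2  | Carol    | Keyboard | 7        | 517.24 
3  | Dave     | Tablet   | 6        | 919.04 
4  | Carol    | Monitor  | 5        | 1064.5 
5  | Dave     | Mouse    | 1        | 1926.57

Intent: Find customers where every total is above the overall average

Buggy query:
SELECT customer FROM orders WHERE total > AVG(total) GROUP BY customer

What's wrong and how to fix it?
Bug: WHERE evaluates per row before aggregation, so AVG() is unavailable

Fix: Compute the overall average in a scalar subquery and compare each group's MIN against it in HAVING

Corrected query:
SELECT customer FROM orders GROUP BY customer HAVING MIN(total) > (SELECT AVG(total) FROM orders)

Result:
(no rows)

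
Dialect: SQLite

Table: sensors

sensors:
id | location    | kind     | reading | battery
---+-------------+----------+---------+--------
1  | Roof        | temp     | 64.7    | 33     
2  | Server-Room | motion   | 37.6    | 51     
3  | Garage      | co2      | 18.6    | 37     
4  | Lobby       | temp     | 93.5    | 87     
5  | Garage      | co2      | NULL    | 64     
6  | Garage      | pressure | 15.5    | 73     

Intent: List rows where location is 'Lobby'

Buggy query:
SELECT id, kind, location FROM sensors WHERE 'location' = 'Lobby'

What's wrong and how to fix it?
Bug: 'location' in single quotes is a string literal, not the column; the comparison is literal-vs-literal and never true

Fix: Remove the quotes around the column name (or use double quotes for an identifier)

Corrected query:
SELECT id, kind, location FROM sensors WHERE location = 'Lobby'

Result:
id | kind | location
---+------+---------
4  | temp | Lobby   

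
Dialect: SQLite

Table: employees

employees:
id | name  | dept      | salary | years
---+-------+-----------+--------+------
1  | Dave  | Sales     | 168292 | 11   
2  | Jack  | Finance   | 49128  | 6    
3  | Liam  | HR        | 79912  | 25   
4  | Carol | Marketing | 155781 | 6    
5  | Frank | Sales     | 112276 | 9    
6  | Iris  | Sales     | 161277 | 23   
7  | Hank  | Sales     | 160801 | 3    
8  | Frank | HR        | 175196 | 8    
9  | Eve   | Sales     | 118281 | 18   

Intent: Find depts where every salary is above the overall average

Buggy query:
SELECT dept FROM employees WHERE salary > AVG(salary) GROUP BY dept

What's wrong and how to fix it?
Bug: WHERE evaluates per row before aggregation, so AVG() is unavailable

Fix: Use a subquery for AVG and a HAVING MIN(...) filter so the condition holds for every row in the group

Corrected query:
SELECT dept FROM employees GROUP BY dept HAVING MIN(salary) > (SELECT AVG(salary) FROM employees)

Result:
dept     
---------
Marketing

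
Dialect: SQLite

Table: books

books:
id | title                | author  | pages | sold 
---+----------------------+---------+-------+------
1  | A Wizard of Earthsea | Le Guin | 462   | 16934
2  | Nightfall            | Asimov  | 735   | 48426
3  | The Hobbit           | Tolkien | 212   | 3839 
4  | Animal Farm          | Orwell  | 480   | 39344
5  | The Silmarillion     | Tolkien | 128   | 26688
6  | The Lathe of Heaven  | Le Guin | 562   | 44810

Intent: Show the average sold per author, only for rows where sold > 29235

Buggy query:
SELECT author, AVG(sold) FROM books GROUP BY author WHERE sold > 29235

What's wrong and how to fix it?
Bug: WHERE cannot follow GROUP BY

Fix: Move the WHERE clause before GROUP BY

Corrected query:
SELECT author, AVG(sold) FROM books WHERE sold > 29235 GROUP BY author

Result:
author  | AVG(sold)
--------+----------
Asimov  | 48426    
Le Guin | 44810    
Orwell  | 39344    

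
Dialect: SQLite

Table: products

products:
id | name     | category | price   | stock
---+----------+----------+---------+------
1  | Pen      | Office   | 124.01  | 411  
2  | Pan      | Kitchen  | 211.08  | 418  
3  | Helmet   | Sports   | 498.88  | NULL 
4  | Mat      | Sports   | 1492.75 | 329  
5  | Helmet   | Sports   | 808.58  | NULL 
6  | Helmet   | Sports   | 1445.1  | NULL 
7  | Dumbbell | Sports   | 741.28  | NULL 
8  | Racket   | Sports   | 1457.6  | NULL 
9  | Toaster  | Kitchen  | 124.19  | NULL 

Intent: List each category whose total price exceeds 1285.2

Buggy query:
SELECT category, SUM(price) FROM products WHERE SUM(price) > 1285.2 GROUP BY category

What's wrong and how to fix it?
Bug: WHERE runs before GROUP BY, so aggregates aren't available there

Fix: Move the aggregate condition to a HAVING clause

Corrected query:
SELECT category, SUM(price) FROM products GROUP BY category HAVING SUM(price) > 1285.2

Result:
category | SUM(price)
---------+-----------
Sports   | 6444.19   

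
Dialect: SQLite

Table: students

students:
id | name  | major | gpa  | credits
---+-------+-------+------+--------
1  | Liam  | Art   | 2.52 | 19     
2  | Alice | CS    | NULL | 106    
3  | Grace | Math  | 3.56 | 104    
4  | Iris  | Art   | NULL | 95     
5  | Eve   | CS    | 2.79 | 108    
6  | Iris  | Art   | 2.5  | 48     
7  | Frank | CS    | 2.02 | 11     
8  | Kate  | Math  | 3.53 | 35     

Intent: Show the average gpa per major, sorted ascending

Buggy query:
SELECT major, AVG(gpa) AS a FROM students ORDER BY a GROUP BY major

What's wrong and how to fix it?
Bug: GROUP BY must precede ORDER BY

Fix: Move ORDER BY to the end, after GROUP BY

Corrected query:
SELECT major, AVG(gpa) AS a FROM students GROUP BY major ORDER BY a

Result:
major | a    
------+------
CS    | 2.405
Art   | 2.51 
Math  | 3.545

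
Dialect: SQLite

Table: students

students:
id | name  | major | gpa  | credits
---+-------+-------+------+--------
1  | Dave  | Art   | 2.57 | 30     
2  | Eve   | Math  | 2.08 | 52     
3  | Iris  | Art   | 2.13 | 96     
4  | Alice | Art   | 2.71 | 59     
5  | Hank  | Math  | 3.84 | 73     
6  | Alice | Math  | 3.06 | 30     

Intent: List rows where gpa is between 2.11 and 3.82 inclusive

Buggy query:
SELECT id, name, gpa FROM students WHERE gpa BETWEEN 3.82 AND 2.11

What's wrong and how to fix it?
Bug: The bounds are reversed; BETWEEN a AND b requires a <= b to match anything

Fix: Swap the bounds so the smaller value comes first

Corrected query:
SELECT id, name, gpa FROM students WHERE gpa BETWEEN 2.11 AND 3.82

Result:
id | name  | gpa 
---+-------+-----
1  | Dave  | 2.57
3  | Iris  | 2.13
4  | Alice | 2.71
6  | Alice | 3.06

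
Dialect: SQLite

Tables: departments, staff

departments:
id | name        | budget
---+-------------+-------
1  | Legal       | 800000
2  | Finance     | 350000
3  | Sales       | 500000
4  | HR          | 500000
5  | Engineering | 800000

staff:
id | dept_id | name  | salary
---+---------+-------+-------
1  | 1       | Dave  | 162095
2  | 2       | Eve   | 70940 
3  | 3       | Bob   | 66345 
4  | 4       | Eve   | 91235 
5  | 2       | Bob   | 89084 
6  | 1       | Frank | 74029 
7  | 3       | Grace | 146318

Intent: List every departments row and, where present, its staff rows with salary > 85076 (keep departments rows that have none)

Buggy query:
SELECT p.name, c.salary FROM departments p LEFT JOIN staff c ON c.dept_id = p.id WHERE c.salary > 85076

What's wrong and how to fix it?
Bug: Filtering c.salary in WHERE discards the NULL rows produced by LEFT JOIN, turning it into an inner join

Fix: Move the right-table condition into the ON clause so unmatched parents are kept

Corrected query:
SELECT p.name, c.salary FROM departments p LEFT JOIN staff c ON c.dept_id = p.id AND c.salary > 85076

Result:
name        | salary
------------+-------
Legal       | 162095
Finance     | 89084 
Sales       | 146318
HR          | 91235 
Engineering | NULL  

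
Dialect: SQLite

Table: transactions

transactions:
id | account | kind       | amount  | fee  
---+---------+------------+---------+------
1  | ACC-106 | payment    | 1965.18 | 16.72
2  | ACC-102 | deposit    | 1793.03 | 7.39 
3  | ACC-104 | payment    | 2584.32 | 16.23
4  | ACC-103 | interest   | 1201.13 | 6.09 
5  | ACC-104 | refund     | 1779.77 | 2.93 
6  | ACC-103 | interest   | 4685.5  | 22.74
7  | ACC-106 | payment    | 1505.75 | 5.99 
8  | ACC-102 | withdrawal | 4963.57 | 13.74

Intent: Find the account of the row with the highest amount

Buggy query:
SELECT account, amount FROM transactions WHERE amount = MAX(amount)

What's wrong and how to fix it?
Bug: WHERE is evaluated per row; an aggregate over the whole table isn't defined there

Fix: Use a subquery: WHERE amount = (SELECT MAX(amount) FROM transactions)

Corrected query:
SELECT account, amount FROM transactions WHERE amount = (SELECT MAX(amount) FROM transactions)

Result:
account | amount 
--------+--------
ACC-102 | 4963.57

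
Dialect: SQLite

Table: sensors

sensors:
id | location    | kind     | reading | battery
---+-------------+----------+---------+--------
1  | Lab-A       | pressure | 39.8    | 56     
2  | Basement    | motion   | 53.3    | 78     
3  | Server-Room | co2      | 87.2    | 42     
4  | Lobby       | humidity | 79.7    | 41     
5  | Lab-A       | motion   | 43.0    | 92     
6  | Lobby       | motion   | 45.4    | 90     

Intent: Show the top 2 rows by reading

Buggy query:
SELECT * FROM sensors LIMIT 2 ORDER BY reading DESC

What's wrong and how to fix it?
Bug: ORDER BY cannot follow LIMIT; LIMIT is the final clause

Fix: Sort with ORDER BY, then apply LIMIT

Corrected query:
SELECT * FROM sensors ORDER BY reading DESC LIMIT 2

Result:
id | location    | kind     | reading | battery
---+-------------+----------+---------+--------
3  | Server-Room | co2      | 87.2    | 42     
4  | Lobby       | humidity | 79.7    | 41     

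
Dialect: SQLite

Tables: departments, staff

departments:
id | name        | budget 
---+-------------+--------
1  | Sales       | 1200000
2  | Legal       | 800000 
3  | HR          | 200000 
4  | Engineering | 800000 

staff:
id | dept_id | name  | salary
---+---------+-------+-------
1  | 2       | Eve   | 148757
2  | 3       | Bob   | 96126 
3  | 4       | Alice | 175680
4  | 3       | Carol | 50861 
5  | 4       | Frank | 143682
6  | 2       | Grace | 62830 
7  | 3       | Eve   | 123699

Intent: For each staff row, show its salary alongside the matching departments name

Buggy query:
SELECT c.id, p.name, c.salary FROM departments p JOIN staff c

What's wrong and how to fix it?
Bug: JOIN with no ON clause produces a cartesian product; every staff row pairs with every departments row

Fix: Add ON c.dept_id = p.id to the JOIN

Corrected query:
SELECT c.id, p.name, c.salary FROM departments p JOIN staff c ON c.dept_id = p.id

Result:
id | name        | salary
---+-------------+-------
1  | Legal       | 148757
2  | HR          | 96126 
3  | Engineering | 175680
4  | HR          | 50861 
5  | Engineering | 143682
6  | Legal       | 62830 
7  | HR          | 123699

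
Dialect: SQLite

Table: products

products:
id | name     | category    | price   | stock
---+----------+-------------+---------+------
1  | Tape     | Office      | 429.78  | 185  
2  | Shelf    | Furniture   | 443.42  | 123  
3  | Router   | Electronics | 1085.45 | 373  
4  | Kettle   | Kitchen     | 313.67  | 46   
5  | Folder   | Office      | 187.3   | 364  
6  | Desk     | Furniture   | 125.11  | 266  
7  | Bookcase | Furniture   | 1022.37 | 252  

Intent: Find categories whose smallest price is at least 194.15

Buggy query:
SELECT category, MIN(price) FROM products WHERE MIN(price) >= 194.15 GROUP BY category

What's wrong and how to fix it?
Bug: MIN() in WHERE is a misuse of aggregate

Fix: Replace WHERE with HAVING after the GROUP BY

Corrected query:
SELECT category, MIN(price) FROM products GROUP BY category HAVING MIN(price) >= 194.15

Result:
category    | MIN(price)
------------+-----------
Electronics | 1085.45   
Kitchen     | 313.67    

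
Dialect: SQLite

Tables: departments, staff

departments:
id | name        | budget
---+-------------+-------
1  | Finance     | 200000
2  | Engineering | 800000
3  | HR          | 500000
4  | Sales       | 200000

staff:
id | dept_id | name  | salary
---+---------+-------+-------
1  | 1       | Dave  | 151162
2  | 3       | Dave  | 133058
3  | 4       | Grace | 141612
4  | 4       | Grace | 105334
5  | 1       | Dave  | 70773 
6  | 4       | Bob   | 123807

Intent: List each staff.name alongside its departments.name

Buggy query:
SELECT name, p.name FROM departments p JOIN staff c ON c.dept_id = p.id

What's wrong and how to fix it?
Bug: Both tables have a 'name' column; the unqualified reference is ambiguous

Fix: Prefix ambiguous columns with the table alias

Corrected query:
SELECT c.name, p.name FROM departments p JOIN staff c ON c.dept_id = p.id

Result:
name  | name   
------+--------
Dave  | Finance
Dave  | HR     
Grace | Sales  
Grace | Sales  
Dave  | Finance
Bob   | Sales  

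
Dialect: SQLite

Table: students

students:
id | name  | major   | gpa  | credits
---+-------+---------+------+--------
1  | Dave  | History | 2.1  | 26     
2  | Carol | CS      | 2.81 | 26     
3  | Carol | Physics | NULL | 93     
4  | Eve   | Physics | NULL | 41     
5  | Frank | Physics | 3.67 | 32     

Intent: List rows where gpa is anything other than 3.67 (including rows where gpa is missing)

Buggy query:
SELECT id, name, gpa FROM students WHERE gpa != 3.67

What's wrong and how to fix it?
Bug: 'gpa != 3.67' is unknown when gpa is NULL, so NULL rows are silently excluded

Fix: Add an explicit OR gpa IS NULL to include the missing-value rows

Corrected query:
SELECT id, name, gpa FROM students WHERE gpa != 3.67 OR gpa IS NULL

Result:
id | name  | gpa 
---+-------+-----
1  | Dave  | 2.1 
2  | Carol | 2.81
3  | Carol | NULL
4  | Eve   | NULL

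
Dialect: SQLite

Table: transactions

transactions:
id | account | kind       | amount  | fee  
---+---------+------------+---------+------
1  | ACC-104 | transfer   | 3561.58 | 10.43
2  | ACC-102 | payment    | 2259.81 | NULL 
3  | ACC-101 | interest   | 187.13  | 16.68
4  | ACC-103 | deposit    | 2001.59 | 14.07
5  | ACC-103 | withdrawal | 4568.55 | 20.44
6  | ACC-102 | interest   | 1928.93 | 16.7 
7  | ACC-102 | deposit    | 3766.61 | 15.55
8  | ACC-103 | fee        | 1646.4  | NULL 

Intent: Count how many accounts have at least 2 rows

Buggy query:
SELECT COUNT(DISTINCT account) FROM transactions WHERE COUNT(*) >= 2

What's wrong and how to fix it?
Bug: WHERE filters individual rows, not groups, so a group-level COUNT is invalid there

Fix: Group first with HAVING COUNT(*) >= 2, then COUNT the resulting groups

Corrected query:
SELECT COUNT(*) FROM (SELECT account FROM transactions GROUP BY account HAVING COUNT(*) >= 2)

Result:
COUNT(*)
--------
2       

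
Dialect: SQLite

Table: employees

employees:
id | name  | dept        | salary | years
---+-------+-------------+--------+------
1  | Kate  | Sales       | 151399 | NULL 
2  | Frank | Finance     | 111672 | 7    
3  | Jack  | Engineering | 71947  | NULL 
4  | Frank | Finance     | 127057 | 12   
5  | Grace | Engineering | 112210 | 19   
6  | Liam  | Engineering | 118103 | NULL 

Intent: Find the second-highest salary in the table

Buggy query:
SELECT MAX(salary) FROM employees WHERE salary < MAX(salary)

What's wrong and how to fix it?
Bug: The inner MAX is an aggregate inside WHERE, which is not allowed

Fix: Put the inner MAX in a scalar subquery

Corrected query:
SELECT MAX(salary) FROM employees WHERE salary < (SELECT MAX(salary) FROM employees)

Result:
MAX(salary)
-----------
127057     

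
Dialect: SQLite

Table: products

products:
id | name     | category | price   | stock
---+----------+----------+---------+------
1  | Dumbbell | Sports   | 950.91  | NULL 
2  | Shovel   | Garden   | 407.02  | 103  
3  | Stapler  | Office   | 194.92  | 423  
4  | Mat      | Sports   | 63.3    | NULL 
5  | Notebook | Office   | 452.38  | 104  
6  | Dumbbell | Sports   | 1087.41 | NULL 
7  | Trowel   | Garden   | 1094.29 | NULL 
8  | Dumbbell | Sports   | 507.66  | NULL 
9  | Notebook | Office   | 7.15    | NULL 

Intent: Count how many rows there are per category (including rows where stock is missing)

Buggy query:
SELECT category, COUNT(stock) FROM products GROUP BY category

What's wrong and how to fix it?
Bug: COUNT(column) counts non-NULL values only; rows with NULL stock aren't counted

Fix: Replace COUNT(stock) with COUNT(*)

Corrected query:
SELECT category, COUNT(*) FROM products GROUP BY category

Result:
category | COUNT(*)
---------+---------
Garden   | 2       
Office   | 3       
Sports   | 4       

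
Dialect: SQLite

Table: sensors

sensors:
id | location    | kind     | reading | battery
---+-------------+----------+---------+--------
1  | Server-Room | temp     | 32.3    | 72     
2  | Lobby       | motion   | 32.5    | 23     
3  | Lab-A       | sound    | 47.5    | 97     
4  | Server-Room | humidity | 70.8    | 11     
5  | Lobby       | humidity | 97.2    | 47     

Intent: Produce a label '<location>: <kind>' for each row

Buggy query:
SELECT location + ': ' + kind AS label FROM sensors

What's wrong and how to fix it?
Bug: SQLite uses || for string concatenation; + coerces text to numbers (yielding 0)

Fix: Replace + with || to concatenate text

Corrected query:
SELECT location || ': ' || kind AS label FROM sensors

Result:
label                
---------------------
Server-Room: temp    
Lobby: motion        
Lab-A: sound         
Server-Room: humidity
Lobby: humidity      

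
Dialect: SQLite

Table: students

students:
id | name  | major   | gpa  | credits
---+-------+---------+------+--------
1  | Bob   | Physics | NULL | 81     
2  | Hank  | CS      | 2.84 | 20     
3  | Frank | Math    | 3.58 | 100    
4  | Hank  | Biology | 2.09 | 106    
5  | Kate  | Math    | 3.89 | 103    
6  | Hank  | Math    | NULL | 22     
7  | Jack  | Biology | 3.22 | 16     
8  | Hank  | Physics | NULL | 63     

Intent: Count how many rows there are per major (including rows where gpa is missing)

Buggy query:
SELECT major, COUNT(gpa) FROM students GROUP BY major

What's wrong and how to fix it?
Bug: COUNT(gpa) skips NULLs, so groups with missing gpa are undercounted

Fix: Replace COUNT(gpa) with COUNT(*)

Corrected query:
SELECT major, COUNT(*) FROM students GROUP BY major

Result:
major   | COUNT(*)
--------+---------
Biology | 2       
CS      | 1       
Math    | 3       
Physics | 2       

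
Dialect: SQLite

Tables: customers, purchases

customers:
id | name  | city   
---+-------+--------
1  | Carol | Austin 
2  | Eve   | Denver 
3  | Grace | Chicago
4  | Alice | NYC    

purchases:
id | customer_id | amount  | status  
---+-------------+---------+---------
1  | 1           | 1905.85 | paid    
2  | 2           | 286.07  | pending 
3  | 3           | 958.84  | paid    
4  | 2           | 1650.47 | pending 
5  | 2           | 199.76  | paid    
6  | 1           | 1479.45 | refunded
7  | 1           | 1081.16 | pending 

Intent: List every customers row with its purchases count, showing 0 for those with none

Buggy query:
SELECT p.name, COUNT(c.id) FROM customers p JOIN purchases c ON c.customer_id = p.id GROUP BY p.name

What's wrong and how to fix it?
Bug: INNER JOIN drops customers rows that have no matching purchases rows

Fix: Switch to LEFT JOIN to retain unmatched parent rows

Corrected query:
SELECT p.name, COUNT(c.id) FROM customers p LEFT JOIN purchases c ON c.customer_id = p.id GROUP BY p.name

Result:
name  | COUNT(c.id)
------+------------
Alice | 0          
Carol | 3          
Eve   | 3          
Grace | 1          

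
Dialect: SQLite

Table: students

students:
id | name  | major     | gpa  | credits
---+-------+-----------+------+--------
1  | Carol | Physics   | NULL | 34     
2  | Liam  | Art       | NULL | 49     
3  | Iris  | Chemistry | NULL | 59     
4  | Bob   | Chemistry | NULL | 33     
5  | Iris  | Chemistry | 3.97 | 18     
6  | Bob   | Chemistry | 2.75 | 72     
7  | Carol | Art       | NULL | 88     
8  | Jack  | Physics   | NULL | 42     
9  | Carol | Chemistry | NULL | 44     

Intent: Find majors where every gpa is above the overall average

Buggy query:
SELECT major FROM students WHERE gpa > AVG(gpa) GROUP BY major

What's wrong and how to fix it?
Bug: AVG() is an aggregate; it can't sit directly in WHERE

Fix: Compute the overall average in a scalar subquery and compare each group's MIN against it in HAVING

Corrected query:
SELECT major FROM students GROUP BY major HAVING MIN(gpa) > (SELECT AVG(gpa) FROM students)

Result:
(no rows)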